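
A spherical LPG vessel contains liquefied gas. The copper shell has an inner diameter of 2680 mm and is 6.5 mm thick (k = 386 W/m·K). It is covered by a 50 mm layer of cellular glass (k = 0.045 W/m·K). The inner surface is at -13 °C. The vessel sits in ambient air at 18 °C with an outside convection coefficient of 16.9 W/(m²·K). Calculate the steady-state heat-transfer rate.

Q ≈ 627 W

Radial (spherical) resistances in series:
R_copper shell = (1/1.34 − 1/1.3465)/(4π×386) = 7.427×10^-7 K/W
R_cellular glass = (1/1.3465 − 1/1.3965)/(4π×0.045) = 0.04702 K/W
R_outer film = 1/(h·4πr_o²) = 1/(16.9×4π×1.3965²) = 0.002414 K/W
R_total = 0.04944 K/W
Q = ΔT/R_total = 31/0.04944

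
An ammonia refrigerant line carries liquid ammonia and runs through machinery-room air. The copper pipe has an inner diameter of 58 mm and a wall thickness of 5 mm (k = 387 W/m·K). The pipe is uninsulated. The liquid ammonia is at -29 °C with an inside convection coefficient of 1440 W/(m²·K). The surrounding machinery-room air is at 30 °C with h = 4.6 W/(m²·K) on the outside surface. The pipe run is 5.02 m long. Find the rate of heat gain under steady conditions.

Q ≈ 290 W

Radial resistances (cylindrical: R_cond = ln(r_o/r_i)/(2πkL), R_conv = 1/(h·2πrL)):
R_inner film = 1/(h_i·2πr₁L) = 1/(1440×2π×0.029×5.02) = 7.592×10^-4 K/W
R_copper pipe wall = ln(34/29)/(2π×387×5.02) = 1.303×10^-5 K/W
R_outer film = 1/(h_o·2πr_oL) = 1/(4.6×2π×0.034×5.02) = 0.2027 K/W
R_total = 0.2035 K/W
Q = ΔT/R_total = 59/0.2035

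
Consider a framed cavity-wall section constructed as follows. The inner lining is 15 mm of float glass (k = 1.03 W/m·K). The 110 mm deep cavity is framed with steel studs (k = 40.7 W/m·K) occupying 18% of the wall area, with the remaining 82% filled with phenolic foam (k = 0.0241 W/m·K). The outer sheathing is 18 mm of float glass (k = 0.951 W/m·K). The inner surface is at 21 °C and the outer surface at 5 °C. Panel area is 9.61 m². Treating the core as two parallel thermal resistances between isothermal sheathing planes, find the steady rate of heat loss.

Sheathing layers in series; stud and cavity paths in parallel between them.
R_inner = 0.015/(1.03×9.61) = 0.001515 K/W
R_stud  = 0.11/(40.7×0.18×9.61) = 0.001562 K/W
R_cav   = 0.11/(0.0241×0.82×9.61) = 0.5792 K/W
1/R_core = 1/R_stud + 1/R_cav → R_core = 0.001558 K/W
R_outer = 0.018/(0.951×9.61) = 0.00197 K/W
R_total = 0.005043 K/W
Q = ΔT/R_total = 16/0.005043

Q ≈ 3170 W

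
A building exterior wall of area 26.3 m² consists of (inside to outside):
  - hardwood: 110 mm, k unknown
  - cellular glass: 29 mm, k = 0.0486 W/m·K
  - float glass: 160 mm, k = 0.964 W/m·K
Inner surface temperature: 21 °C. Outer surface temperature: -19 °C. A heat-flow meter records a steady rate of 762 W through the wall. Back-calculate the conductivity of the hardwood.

Using the resistance-network approach (series):
R_cellular glass = L/(kA) = 0.029/(0.0486×26.3) = 0.02269 K/W
R_float glass = L/(kA) = 0.16/(0.964×26.3) = 0.006311 K/W
Sum of known resistances R_other = 0.029 K/W
Total R = ΔT/Q = 40/762 = 0.05249 K/W
R_hardwood = R_total − R_other = 0.02349 K/W
k = L/(R·A) = 0.11/(0.02349×26.3)

k ≈ 0.178 W/(m·K)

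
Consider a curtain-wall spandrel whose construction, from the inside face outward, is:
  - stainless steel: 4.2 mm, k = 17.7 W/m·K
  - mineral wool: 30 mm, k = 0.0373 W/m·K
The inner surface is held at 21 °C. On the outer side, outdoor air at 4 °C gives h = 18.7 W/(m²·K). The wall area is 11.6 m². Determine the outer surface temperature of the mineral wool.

Series thermal resistances:
R_stainless steel = L/(kA) = 0.0042/(17.7×11.6) = 2.046×10^-5 K/W
R_mineral wool = L/(kA) = 0.03/(0.0373×11.6) = 0.06934 K/W
R_outer film = 1/(h_o·A) = 1/(18.7×11.6) = 0.00461 K/W
R_total = 0.07397 K/W;  Q = ΔT/R_total = 17/0.07397 = 229.8 W
T_interface = T_inner − Q·ΣR(inner→interface) = 21 − 230×0.06936

T ≈ 5.06 °C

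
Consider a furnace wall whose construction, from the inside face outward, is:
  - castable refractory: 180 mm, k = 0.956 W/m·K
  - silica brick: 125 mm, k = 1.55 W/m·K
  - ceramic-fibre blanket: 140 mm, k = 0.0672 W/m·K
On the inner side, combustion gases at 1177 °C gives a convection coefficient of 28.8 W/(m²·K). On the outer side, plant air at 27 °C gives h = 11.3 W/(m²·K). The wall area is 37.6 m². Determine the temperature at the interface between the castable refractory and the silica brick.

Treating each layer as a thermal resistance in series:
R_inner film = 1/(h_i·A) = 1/(28.8×37.6) = 9.235×10^-4 K/W
R_castable refractory = L/(kA) = 0.18/(0.956×37.6) = 0.005008 K/W
R_silica brick = L/(kA) = 0.125/(1.55×37.6) = 0.002145 K/W
R_ceramic-fibre blanket = L/(kA) = 0.14/(0.0672×37.6) = 0.05541 K/W
R_outer film = 1/(h_o·A) = 1/(11.3×37.6) = 0.002354 K/W
R_total = 0.06584 K/W;  Q = ΔT/R_total = 1150/0.06584 = 17470 W
T_interface = T_inner − Q·ΣR(inner→interface) = 1177 − 17500×0.005931

T ≈ 1070 °C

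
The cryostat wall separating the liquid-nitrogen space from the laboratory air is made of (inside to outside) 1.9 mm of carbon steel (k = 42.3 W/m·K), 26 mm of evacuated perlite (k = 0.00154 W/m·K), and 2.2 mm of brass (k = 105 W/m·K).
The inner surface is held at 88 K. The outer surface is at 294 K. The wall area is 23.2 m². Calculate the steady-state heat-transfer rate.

Series thermal resistances:
R_carbon steel = L/(kA) = 0.0019/(42.3×23.2) = 1.936×10^-6 K/W
R_evacuated perlite = L/(kA) = 0.026/(0.00154×23.2) = 0.7277 K/W
R_brass = L/(kA) = 0.0022/(105×23.2) = 9.031×10^-7 K/W
R_total = 0.7277 K/W
Q = ΔT / R_total = 206 / 0.7277

Q ≈ 283 W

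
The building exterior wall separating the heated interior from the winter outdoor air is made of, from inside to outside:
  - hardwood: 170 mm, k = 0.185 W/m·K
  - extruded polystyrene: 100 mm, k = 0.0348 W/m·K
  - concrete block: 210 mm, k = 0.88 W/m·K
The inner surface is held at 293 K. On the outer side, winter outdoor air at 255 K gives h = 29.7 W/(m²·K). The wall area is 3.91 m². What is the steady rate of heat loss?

Thermal resistances in series:
R_hardwood = L/(kA) = 0.17/(0.185×3.91) = 0.235 K/W
R_extruded polystyrene = L/(kA) = 0.1/(0.0348×3.91) = 0.7349 K/W
R_concrete block = L/(kA) = 0.21/(0.88×3.91) = 0.06103 K/W
R_outer film = 1/(h_o·A) = 1/(29.7×3.91) = 0.008611 K/W
R_total = 1.04 K/W
Q = ΔT / R_total = 38 / 1.04

Q ≈ 36.6 W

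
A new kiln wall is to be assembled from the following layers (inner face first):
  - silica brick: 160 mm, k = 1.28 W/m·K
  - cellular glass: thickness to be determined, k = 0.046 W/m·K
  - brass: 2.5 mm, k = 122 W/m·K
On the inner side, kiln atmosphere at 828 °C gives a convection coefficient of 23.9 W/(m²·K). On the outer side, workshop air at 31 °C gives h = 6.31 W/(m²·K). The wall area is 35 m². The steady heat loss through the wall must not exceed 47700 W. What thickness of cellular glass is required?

L ≈ 11.9 mm

Treating each layer as a thermal resistance in series:
R_inner film = 1/(h_i·A) = 1/(23.9×35) = 0.001195 K/W
R_silica brick = L/(kA) = 0.16/(1.28×35) = 0.003571 K/W
R_brass = L/(kA) = 0.0025/(122×35) = 5.855×10^-7 K/W
R_outer film = 1/(h_o·A) = 1/(6.31×35) = 0.004528 K/W
Sum of the known resistances R_other = 0.009295 K/W
Required total resistance R_tot = ΔT/Q_allow = 797/47700 = 0.01671 K/W
R_cellular glass = R_tot − R_other = 0.007413 K/W
L = R·k·A = 0.007413×0.046×35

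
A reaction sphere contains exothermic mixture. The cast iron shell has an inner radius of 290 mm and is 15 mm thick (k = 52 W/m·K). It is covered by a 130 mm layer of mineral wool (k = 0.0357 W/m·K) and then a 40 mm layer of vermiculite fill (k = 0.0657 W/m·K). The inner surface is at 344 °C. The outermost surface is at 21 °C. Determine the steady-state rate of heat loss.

For a spherical shell R = (1/r₁ − 1/r₂)/(4πk); film R = 1/(h·4πr²). In series:
R_cast iron shell = (1/0.29 − 1/0.305)/(4π×52) = 2.595×10^-4 K/W
R_mineral wool = (1/0.305 − 1/0.435)/(4π×0.0357) = 2.184 K/W
R_vermiculite fill = (1/0.435 − 1/0.475)/(4π×0.0657) = 0.2345 K/W
R_total = 2.419 K/W
Q = ΔT/R_total = 323/2.419

Q ≈ 134 W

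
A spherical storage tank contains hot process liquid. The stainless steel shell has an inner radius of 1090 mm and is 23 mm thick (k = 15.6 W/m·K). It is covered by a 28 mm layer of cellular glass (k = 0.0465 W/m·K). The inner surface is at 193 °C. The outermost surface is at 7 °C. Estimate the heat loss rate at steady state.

Radial (spherical) resistances in series:
R_stainless steel shell = (1/1.09 − 1/1.113)/(4π×15.6) = 9.671×10^-5 K/W
R_cellular glass = (1/1.113 − 1/1.141)/(4π×0.0465) = 0.03773 K/W
R_total = 0.03783 K/W
Q = ΔT/R_total = 186/0.03783

Q ≈ 4920 W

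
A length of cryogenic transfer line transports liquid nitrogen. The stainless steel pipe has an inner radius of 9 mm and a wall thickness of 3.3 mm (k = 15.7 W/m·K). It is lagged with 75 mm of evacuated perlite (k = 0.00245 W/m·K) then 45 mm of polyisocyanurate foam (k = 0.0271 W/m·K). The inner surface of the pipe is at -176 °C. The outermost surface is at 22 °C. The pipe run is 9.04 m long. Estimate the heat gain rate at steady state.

Q ≈ 13.8 W

Cylindrical conduction, so R = ln(r₂/r₁)/(2πkL) per layer, in series:
R_stainless steel pipe wall = ln(12.3/9)/(2π×15.7×9.04) = 3.503×10^-4 K/W
R_evacuated perlite = ln(87.3/12.3)/(2π×0.00245×9.04) = 14.08 K/W
R_polyisocyanurate foam = ln(132.3/87.3)/(2π×0.0271×9.04) = 0.2701 K/W
R_total = 14.35 K/W
Q = ΔT/R_total = 198/14.35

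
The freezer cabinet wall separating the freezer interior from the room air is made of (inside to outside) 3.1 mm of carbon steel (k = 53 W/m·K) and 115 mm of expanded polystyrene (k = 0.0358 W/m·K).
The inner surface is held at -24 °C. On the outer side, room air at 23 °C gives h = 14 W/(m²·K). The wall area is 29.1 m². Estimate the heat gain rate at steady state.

Q ≈ 417 W

Thermal resistances in series:
R_carbon steel = L/(kA) = 0.0031/(53×29.1) = 2.01×10^-6 K/W
R_expanded polystyrene = L/(kA) = 0.115/(0.0358×29.1) = 0.1104 K/W
R_outer film = 1/(h_o·A) = 1/(14×29.1) = 0.002455 K/W
R_total = 0.1128 K/W
Q = ΔT / R_total = 47 / 0.1128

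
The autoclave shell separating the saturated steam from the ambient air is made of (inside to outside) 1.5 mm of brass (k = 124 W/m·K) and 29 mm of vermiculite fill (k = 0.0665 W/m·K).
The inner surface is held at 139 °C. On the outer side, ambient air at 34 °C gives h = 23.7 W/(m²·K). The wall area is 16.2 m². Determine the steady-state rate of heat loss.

Series thermal resistances:
R_brass = L/(kA) = 0.0015/(124×16.2) = 7.467×10^-7 K/W
R_vermiculite fill = L/(kA) = 0.029/(0.0665×16.2) = 0.02692 K/W
R_outer film = 1/(h_o·A) = 1/(23.7×16.2) = 0.002605 K/W
R_total = 0.02952 K/W
Q = ΔT / R_total = 105 / 0.02952

Q ≈ 3560 W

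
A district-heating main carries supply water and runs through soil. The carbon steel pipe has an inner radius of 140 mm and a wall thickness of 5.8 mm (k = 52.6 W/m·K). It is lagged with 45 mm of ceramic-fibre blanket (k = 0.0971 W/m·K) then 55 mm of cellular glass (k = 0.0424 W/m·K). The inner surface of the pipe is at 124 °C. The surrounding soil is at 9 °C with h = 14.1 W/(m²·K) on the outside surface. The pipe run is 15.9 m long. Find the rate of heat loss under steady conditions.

For a radial system each layer contributes R = ln(r_out/r_in)/(2πkL); films add R = 1/(hA).
R_carbon steel pipe wall = ln(145.8/140)/(2π×52.6×15.9) = 7.725×10^-6 K/W
R_ceramic-fibre blanket = ln(190.8/145.8)/(2π×0.0971×15.9) = 0.02773 K/W
R_cellular glass = ln(245.8/190.8)/(2π×0.0424×15.9) = 0.0598 K/W
R_outer film = 1/(h_o·2πr_oL) = 1/(14.1×2π×0.2458×15.9) = 0.002888 K/W
R_total = 0.09042 K/W
Q = ΔT/R_total = 115/0.09042

Q ≈ 1270 W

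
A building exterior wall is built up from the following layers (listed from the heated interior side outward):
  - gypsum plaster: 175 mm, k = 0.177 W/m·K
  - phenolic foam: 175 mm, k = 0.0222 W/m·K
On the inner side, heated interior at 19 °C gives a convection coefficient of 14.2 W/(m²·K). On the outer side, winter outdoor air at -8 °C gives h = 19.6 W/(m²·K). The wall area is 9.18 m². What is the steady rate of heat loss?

Q ≈ 27.6 W

Series thermal resistances:
R_inner film = 1/(h_i·A) = 1/(14.2×9.18) = 0.007671 K/W
R_gypsum plaster = L/(kA) = 0.175/(0.177×9.18) = 0.1077 K/W
R_phenolic foam = L/(kA) = 0.175/(0.0222×9.18) = 0.8587 K/W
R_outer film = 1/(h_o·A) = 1/(19.6×9.18) = 0.005558 K/W
R_total = 0.9796 K/W
Q = ΔT / R_total = 27 / 0.9796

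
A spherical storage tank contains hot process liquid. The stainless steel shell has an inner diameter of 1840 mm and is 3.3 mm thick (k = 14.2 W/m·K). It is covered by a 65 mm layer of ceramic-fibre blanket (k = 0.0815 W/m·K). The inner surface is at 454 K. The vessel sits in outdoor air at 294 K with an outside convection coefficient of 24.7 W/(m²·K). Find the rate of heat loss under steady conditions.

Q ≈ 2200 W

Radial (spherical) resistances in series:
R_stainless steel shell = (1/0.92 − 1/0.9233)/(4π×14.2) = 2.177×10^-5 K/W
R_ceramic-fibre blanket = (1/0.9233 − 1/0.9883)/(4π×0.0815) = 0.06955 K/W
R_outer film = 1/(h·4πr_o²) = 1/(24.7×4π×0.9883²) = 0.003298 K/W
R_total = 0.07287 K/W
Q = ΔT/R_total = 160/0.07287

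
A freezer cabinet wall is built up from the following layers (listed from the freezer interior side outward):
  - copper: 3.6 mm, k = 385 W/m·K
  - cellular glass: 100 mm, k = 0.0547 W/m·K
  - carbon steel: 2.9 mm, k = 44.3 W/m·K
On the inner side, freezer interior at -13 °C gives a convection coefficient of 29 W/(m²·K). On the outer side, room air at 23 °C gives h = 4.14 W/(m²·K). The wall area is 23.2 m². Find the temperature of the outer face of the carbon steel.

Thermal resistances in series:
R_inner film = 1/(h_i·A) = 1/(29×23.2) = 0.001486 K/W
R_copper = L/(kA) = 0.0036/(385×23.2) = 4.03×10^-7 K/W
R_cellular glass = L/(kA) = 0.1/(0.0547×23.2) = 0.0788 K/W
R_carbon steel = L/(kA) = 0.0029/(44.3×23.2) = 2.822×10^-6 K/W
R_outer film = 1/(h_o·A) = 1/(4.14×23.2) = 0.01041 K/W
R_total = 0.0907 K/W;  Q = ΔT/R_total = 36/0.0907 = 396.9 W
T_interface = T_inner + Q·ΣR(inner→interface) = -13 + 397×0.08029

T ≈ 18.9 °C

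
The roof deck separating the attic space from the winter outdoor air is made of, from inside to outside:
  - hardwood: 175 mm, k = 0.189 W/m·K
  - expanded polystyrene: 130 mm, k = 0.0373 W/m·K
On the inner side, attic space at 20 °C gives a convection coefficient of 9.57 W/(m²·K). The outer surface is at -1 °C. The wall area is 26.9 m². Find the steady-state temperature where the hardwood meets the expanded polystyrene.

T ≈ 15.2 °C

Using the resistance-network approach (series):
R_inner film = 1/(h_i·A) = 1/(9.57×26.9) = 0.003885 K/W
R_hardwood = L/(kA) = 0.175/(0.189×26.9) = 0.03442 K/W
R_expanded polystyrene = L/(kA) = 0.13/(0.0373×26.9) = 0.1296 K/W
R_total = 0.1679 K/W;  Q = ΔT/R_total = 21/0.1679 = 125.1 W
T_interface = T_inner − Q·ΣR(inner→interface) = 20 − 125×0.03831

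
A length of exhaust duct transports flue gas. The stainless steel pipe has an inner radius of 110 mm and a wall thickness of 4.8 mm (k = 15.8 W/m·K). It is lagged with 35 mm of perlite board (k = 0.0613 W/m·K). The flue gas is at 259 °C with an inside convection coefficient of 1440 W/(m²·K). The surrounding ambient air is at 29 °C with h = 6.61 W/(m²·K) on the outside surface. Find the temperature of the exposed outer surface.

T ≈ 72.3 °C

Per-layer cylindrical resistances, series-summed:
R_inner film = 1/(h_i·2πr₁L) = 1/(1440×2π×0.11×1) = 0.001005 K/W
R_stainless steel pipe wall = ln(114.8/110)/(2π×15.8×1) = 4.302×10^-4 K/W
R_perlite board = ln(149.8/114.8)/(2π×0.0613×1) = 0.6909 K/W
R_outer film = 1/(h_o·2πr_oL) = 1/(6.61×2π×0.1498×1) = 0.1607 K/W
R_total = 0.8531 K/W
Q = ΔT/R_total = 230/0.8531
Q = 270 W/m
T_interface = T_inner − Q·ΣR(inner→interface) = 259 − 270×0.6923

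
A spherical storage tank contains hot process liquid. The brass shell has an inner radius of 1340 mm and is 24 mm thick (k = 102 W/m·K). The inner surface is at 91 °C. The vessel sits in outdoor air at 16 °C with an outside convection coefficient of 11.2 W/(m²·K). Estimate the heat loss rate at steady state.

Q ≈ 19600 W

For a spherical shell R = (1/r₁ − 1/r₂)/(4πk); film R = 1/(h·4πr²). In series:
R_brass shell = (1/1.34 − 1/1.364)/(4π×102) = 1.024×10^-5 K/W
R_outer film = 1/(h·4πr_o²) = 1/(11.2×4π×1.364²) = 0.003819 K/W
R_total = 0.003829 K/W
Q = ΔT/R_total = 75/0.003829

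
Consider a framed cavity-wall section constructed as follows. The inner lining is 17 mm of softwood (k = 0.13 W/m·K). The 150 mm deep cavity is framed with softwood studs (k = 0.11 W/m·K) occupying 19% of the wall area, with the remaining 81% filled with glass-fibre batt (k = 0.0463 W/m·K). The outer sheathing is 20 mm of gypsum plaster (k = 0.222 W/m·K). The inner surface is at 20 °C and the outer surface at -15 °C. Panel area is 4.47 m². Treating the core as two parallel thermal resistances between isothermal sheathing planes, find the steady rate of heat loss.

Sheathing layers in series; stud and cavity paths in parallel between them.
R_inner = 0.017/(0.13×4.47) = 0.02925 K/W
R_stud  = 0.15/(0.11×0.19×4.47) = 1.606 K/W
R_cav   = 0.15/(0.0463×0.81×4.47) = 0.8948 K/W
1/R_core = 1/R_stud + 1/R_cav → R_core = 0.5746 K/W
R_outer = 0.02/(0.222×4.47) = 0.02015 K/W
R_total = 0.624 K/W
Q = ΔT/R_total = 35/0.624

Q ≈ 56.1 W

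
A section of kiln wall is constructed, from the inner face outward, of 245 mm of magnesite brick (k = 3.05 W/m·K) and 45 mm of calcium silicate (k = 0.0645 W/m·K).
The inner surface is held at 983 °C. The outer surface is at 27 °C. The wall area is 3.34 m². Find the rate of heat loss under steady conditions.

Q ≈ 4100 W

Using the resistance-network approach (series):
R_magnesite brick = L/(kA) = 0.245/(3.05×3.34) = 0.02405 K/W
R_calcium silicate = L/(kA) = 0.045/(0.0645×3.34) = 0.2089 K/W
R_total = 0.2329 K/W
Q = ΔT / R_total = 956 / 0.2329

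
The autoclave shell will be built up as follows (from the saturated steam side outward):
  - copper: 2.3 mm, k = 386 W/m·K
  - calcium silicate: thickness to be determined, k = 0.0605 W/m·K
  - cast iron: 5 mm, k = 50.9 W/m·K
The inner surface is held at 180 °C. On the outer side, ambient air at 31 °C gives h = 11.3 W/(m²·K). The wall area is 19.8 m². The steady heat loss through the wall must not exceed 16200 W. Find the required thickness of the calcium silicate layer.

L ≈ 5.66 mm

Model the wall as resistances in series:
R_copper = L/(kA) = 0.0023/(386×19.8) = 3.009×10^-7 K/W
R_cast iron = L/(kA) = 0.005/(50.9×19.8) = 4.961×10^-6 K/W
R_outer film = 1/(h_o·A) = 1/(11.3×19.8) = 0.004469 K/W
Sum of the known resistances R_other = 0.004475 K/W
Required total resistance R_tot = ΔT/Q_allow = 149/16200 = 0.009198 K/W
R_calcium silicate = R_tot − R_other = 0.004723 K/W
L = R·k·A = 0.004723×0.0605×19.8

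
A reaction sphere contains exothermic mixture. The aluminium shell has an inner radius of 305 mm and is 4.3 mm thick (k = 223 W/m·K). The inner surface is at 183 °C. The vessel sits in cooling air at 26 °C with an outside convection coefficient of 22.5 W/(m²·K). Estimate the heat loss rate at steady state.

Radial (spherical) resistances in series:
R_aluminium shell = (1/0.305 − 1/0.3093)/(4π×223) = 1.627×10^-5 K/W
R_outer film = 1/(h·4πr_o²) = 1/(22.5×4π×0.3093²) = 0.03697 K/W
R_total = 0.03699 K/W
Q = ΔT/R_total = 157/0.03699

Q ≈ 4240 W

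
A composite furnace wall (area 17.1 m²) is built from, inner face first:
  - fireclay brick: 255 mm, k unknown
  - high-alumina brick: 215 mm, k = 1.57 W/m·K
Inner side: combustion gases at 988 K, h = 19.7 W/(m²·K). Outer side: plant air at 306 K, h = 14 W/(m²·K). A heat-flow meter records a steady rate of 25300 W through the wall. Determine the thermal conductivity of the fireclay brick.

k ≈ 1.26 W/(m·K)

Series thermal resistances:
R_inner film = 1/(h_i·A) = 1/(19.7×17.1) = 0.002969 K/W
R_high-alumina brick = L/(kA) = 0.215/(1.57×17.1) = 0.008008 K/W
R_outer film = 1/(h_o·A) = 1/(14×17.1) = 0.004177 K/W
Sum of known resistances R_other = 0.01515 K/W
Total R = ΔT/Q = 682/25300 = 0.02696 K/W
R_fireclay brick = R_total − R_other = 0.0118 K/W
k = L/(R·A) = 0.255/(0.0118×17.1)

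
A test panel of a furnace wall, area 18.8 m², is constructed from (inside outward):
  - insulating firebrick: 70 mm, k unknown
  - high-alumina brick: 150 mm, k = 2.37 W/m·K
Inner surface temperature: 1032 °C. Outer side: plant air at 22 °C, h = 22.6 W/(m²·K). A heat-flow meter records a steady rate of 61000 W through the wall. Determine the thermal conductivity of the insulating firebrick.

Using the resistance-network approach (series):
R_high-alumina brick = L/(kA) = 0.15/(2.37×18.8) = 0.003367 K/W
R_outer film = 1/(h_o·A) = 1/(22.6×18.8) = 0.002354 K/W
Sum of known resistances R_other = 0.00572 K/W
Total R = ΔT/Q = 1010/61000 = 0.01656 K/W
R_insulating firebrick = R_total − R_other = 0.01084 K/W
k = L/(R·A) = 0.07/(0.01084×18.8)

k ≈ 0.344 W/(m·K)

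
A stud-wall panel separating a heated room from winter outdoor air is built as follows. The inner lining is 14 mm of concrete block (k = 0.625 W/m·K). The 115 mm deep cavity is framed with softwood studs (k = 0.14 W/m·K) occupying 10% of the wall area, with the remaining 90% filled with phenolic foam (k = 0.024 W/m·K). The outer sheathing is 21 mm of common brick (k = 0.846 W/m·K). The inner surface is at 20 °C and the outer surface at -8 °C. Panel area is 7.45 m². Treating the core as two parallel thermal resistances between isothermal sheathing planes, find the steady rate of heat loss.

Sheathing layers in series; stud and cavity paths in parallel between them.
R_inner = 0.014/(0.625×7.45) = 0.003007 K/W
R_stud  = 0.115/(0.14×0.1×7.45) = 1.103 K/W
R_cav   = 0.115/(0.024×0.9×7.45) = 0.7146 K/W
1/R_core = 1/R_stud + 1/R_cav → R_core = 0.4336 K/W
R_outer = 0.021/(0.846×7.45) = 0.003332 K/W
R_total = 0.4399 K/W
Q = ΔT/R_total = 28/0.4399

Q ≈ 63.6 W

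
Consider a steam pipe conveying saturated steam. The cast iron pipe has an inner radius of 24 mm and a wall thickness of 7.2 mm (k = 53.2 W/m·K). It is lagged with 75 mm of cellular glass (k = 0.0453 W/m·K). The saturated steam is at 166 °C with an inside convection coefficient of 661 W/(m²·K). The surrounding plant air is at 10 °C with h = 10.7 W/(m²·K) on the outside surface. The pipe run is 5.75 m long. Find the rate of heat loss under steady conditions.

Q ≈ 201 W

Per-layer cylindrical resistances, series-summed:
R_inner film = 1/(h_i·2πr₁L) = 1/(661×2π×0.024×5.75) = 0.001745 K/W
R_cast iron pipe wall = ln(31.2/24)/(2π×53.2×5.75) = 1.365×10^-4 K/W
R_cellular glass = ln(106.2/31.2)/(2π×0.0453×5.75) = 0.7484 K/W
R_outer film = 1/(h_o·2πr_oL) = 1/(10.7×2π×0.1062×5.75) = 0.02436 K/W
R_total = 0.7747 K/W
Q = ΔT/R_total = 156/0.7747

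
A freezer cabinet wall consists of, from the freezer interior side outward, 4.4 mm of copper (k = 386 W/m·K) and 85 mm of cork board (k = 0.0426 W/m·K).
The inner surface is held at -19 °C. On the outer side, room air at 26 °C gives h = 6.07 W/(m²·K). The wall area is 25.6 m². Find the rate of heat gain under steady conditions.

Using the resistance-network approach (series):
R_copper = L/(kA) = 0.0044/(386×25.6) = 4.453×10^-7 K/W
R_cork board = L/(kA) = 0.085/(0.0426×25.6) = 0.07794 K/W
R_outer film = 1/(h_o·A) = 1/(6.07×25.6) = 0.006435 K/W
R_total = 0.08438 K/W
Q = ΔT / R_total = 45 / 0.08438

Q ≈ 533 W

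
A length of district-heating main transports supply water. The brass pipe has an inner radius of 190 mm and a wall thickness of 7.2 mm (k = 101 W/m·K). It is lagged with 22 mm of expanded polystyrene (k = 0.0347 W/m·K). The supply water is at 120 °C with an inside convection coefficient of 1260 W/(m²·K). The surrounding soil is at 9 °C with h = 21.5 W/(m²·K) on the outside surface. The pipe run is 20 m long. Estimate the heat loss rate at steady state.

Cylindrical conduction, so R = ln(r₂/r₁)/(2πkL) per layer, in series:
R_inner film = 1/(h_i·2πr₁L) = 1/(1260×2π×0.19×20) = 3.324×10^-5 K/W
R_brass pipe wall = ln(197.2/190)/(2π×101×20) = 2.931×10^-6 K/W
R_expanded polystyrene = ln(219.2/197.2)/(2π×0.0347×20) = 0.02426 K/W
R_outer film = 1/(h_o·2πr_oL) = 1/(21.5×2π×0.2192×20) = 0.001689 K/W
R_total = 0.02598 K/W
Q = ΔT/R_total = 111/0.02598

Q ≈ 4270 W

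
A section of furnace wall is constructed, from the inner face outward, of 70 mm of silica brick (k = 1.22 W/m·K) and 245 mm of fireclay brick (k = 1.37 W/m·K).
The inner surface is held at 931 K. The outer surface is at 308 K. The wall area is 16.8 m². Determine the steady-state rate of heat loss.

Q ≈ 44300 W

Model the wall as resistances in series:
R_silica brick = L/(kA) = 0.07/(1.22×16.8) = 0.003415 K/W
R_fireclay brick = L/(kA) = 0.245/(1.37×16.8) = 0.01064 K/W
R_total = 0.01406 K/W
Q = ΔT / R_total = 623 / 0.01406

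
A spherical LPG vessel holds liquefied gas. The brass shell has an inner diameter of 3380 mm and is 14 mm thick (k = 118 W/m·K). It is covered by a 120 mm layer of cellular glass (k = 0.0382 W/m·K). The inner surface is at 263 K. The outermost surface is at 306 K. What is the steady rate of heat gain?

Q ≈ 535 W

Each spherical layer contributes R = (1/r_i − 1/r_o)/(4πk):
R_brass shell = (1/1.69 − 1/1.704)/(4π×118) = 3.279×10^-6 K/W
R_cellular glass = (1/1.704 − 1/1.824)/(4π×0.0382) = 0.08043 K/W
R_total = 0.08043 K/W
Q = ΔT/R_total = 43/0.08043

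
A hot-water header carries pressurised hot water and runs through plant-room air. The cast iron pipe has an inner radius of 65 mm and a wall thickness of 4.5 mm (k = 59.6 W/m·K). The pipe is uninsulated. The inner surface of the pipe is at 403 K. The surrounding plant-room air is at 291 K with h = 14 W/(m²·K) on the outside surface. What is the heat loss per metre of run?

q′ ≈ 684 W/m

Cylindrical conduction, so R = ln(r₂/r₁)/(2πkL) per layer, in series:
R_cast iron pipe wall = ln(69.5/65)/(2π×59.6×1) = 1.788×10^-4 K/W
R_outer film = 1/(h_o·2πr_oL) = 1/(14×2π×0.0695×1) = 0.1636 K/W
R_total = 0.1638 K/W
Q = ΔT/R_total = 112/0.1638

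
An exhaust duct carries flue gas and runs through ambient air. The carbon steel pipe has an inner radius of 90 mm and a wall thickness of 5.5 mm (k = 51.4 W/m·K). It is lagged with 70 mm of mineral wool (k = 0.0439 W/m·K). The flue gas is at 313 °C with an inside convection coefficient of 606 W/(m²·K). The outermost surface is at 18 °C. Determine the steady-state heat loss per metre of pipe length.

Radial resistances (cylindrical: R_cond = ln(r_o/r_i)/(2πkL), R_conv = 1/(h·2πrL)):
R_inner film = 1/(h_i·2πr₁L) = 1/(606×2π×0.09×1) = 0.002918 K/W
R_carbon steel pipe wall = ln(95.5/90)/(2π×51.4×1) = 1.837×10^-4 K/W
R_mineral wool = ln(165.5/95.5)/(2π×0.0439×1) = 1.993 K/W
R_total = 1.997 K/W
Q = ΔT/R_total = 295/1.997

q′ ≈ 148 W/m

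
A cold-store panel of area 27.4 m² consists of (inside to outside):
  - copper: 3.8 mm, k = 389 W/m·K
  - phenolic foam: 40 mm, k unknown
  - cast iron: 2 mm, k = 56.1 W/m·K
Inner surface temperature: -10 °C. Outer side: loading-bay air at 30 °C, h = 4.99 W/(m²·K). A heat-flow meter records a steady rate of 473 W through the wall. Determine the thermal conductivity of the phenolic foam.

k ≈ 0.0189 W/(m·K)

Series thermal resistances:
R_copper = L/(kA) = 0.0038/(389×27.4) = 3.565×10^-7 K/W
R_cast iron = L/(kA) = 0.002/(56.1×27.4) = 1.301×10^-6 K/W
R_outer film = 1/(h_o·A) = 1/(4.99×27.4) = 0.007314 K/W
Sum of known resistances R_other = 0.007316 K/W
Total R = ΔT/Q = 40/473 = 0.08457 K/W
R_phenolic foam = R_total − R_other = 0.07725 K/W
k = L/(R·A) = 0.04/(0.07725×27.4)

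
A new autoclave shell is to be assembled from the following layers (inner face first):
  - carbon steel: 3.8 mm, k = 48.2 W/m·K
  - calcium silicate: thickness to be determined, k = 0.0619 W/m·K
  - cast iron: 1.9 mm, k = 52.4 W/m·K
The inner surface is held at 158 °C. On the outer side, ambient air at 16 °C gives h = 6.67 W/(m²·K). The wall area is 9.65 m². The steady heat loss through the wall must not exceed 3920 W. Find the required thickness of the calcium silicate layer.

Model the wall as resistances in series:
R_carbon steel = L/(kA) = 0.0038/(48.2×9.65) = 8.17×10^-6 K/W
R_cast iron = L/(kA) = 0.0019/(52.4×9.65) = 3.757×10^-6 K/W
R_outer film = 1/(h_o·A) = 1/(6.67×9.65) = 0.01554 K/W
Sum of the known resistances R_other = 0.01555 K/W
Required total resistance R_tot = ΔT/Q_allow = 142/3920 = 0.03622 K/W
R_calcium silicate = R_tot − R_other = 0.02068 K/W
L = R·k·A = 0.02068×0.0619×9.65

L ≈ 12.4 mm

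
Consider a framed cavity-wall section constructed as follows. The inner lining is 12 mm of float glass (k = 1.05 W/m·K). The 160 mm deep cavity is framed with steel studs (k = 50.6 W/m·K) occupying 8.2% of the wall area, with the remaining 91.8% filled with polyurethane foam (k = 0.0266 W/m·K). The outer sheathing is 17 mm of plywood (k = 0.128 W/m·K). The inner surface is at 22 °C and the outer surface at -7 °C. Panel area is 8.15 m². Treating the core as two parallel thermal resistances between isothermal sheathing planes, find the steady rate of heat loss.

Sheathing layers in series; stud and cavity paths in parallel between them.
R_inner = 0.012/(1.05×8.15) = 0.001402 K/W
R_stud  = 0.16/(50.6×0.082×8.15) = 0.004731 K/W
R_cav   = 0.16/(0.0266×0.918×8.15) = 0.804 K/W
1/R_core = 1/R_stud + 1/R_cav → R_core = 0.004704 K/W
R_outer = 0.017/(0.128×8.15) = 0.0163 K/W
R_total = 0.0224 K/W
Q = ΔT/R_total = 29/0.0224

Q ≈ 1290 W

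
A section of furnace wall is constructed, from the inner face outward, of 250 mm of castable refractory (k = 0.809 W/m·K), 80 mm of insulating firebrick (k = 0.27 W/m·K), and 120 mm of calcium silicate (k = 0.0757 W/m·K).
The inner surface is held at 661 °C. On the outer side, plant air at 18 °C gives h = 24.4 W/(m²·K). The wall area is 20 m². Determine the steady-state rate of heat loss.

Series thermal resistances:
R_castable refractory = L/(kA) = 0.25/(0.809×20) = 0.01545 K/W
R_insulating firebrick = L/(kA) = 0.08/(0.27×20) = 0.01481 K/W
R_calcium silicate = L/(kA) = 0.12/(0.0757×20) = 0.07926 K/W
R_outer film = 1/(h_o·A) = 1/(24.4×20) = 0.002049 K/W
R_total = 0.1116 K/W
Q = ΔT / R_total = 643 / 0.1116

Q ≈ 5760 W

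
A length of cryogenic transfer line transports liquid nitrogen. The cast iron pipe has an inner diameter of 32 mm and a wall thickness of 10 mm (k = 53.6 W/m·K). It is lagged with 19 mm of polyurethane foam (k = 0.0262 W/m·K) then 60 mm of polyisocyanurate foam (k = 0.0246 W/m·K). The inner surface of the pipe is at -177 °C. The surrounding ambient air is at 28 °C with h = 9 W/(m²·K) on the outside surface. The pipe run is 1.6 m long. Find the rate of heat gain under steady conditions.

Q ≈ 36.5 W

Radial resistances (cylindrical: R_cond = ln(r_o/r_i)/(2πkL), R_conv = 1/(h·2πrL)):
R_cast iron pipe wall = ln(26/16)/(2π×53.6×1.6) = 9.01×10^-4 K/W
R_polyurethane foam = ln(45/26)/(2π×0.0262×1.6) = 2.083 K/W
R_polyisocyanurate foam = ln(105/45)/(2π×0.0246×1.6) = 3.426 K/W
R_outer film = 1/(h_o·2πr_oL) = 1/(9×2π×0.105×1.6) = 0.1053 K/W
R_total = 5.615 K/W
Q = ΔT/R_total = 205/5.615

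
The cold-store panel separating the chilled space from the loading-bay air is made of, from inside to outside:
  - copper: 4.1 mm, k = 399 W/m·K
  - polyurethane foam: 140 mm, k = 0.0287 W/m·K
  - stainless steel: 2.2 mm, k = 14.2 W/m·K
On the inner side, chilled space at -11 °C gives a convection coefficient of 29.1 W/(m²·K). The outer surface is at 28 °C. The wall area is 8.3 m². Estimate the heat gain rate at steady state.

Q ≈ 65.9 W

Using the resistance-network approach (series):
R_inner film = 1/(h_i·A) = 1/(29.1×8.3) = 0.00414 K/W
R_copper = L/(kA) = 0.0041/(399×8.3) = 1.238×10^-6 K/W
R_polyurethane foam = L/(kA) = 0.14/(0.0287×8.3) = 0.5877 K/W
R_stainless steel = L/(kA) = 0.0022/(14.2×8.3) = 1.867×10^-5 K/W
R_total = 0.5919 K/W
Q = ΔT / R_total = 39 / 0.5919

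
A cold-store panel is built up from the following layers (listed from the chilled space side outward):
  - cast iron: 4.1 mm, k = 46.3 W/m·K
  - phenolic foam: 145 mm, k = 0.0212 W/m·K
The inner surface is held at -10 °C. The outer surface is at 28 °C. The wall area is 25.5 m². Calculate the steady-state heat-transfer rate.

Treating each layer as a thermal resistance in series:
R_cast iron = L/(kA) = 0.0041/(46.3×25.5) = 3.473×10^-6 K/W
R_phenolic foam = L/(kA) = 0.145/(0.0212×25.5) = 0.2682 K/W
R_total = 0.2682 K/W
Q = ΔT / R_total = 38 / 0.2682

Q ≈ 142 W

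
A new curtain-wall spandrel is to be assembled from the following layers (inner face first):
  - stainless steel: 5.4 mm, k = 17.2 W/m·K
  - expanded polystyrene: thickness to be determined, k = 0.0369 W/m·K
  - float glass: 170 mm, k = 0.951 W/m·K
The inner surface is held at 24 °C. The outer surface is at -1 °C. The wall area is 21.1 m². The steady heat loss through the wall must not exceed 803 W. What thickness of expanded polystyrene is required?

L ≈ 17.6 mm

Using the resistance-network approach (series):
R_stainless steel = L/(kA) = 0.0054/(17.2×21.1) = 1.488×10^-5 K/W
R_float glass = L/(kA) = 0.17/(0.951×21.1) = 0.008472 K/W
Sum of the known resistances R_other = 0.008487 K/W
Required total resistance R_tot = ΔT/Q_allow = 25/803 = 0.03113 K/W
R_expanded polystyrene = R_tot − R_other = 0.02265 K/W
L = R·k·A = 0.02265×0.0369×21.1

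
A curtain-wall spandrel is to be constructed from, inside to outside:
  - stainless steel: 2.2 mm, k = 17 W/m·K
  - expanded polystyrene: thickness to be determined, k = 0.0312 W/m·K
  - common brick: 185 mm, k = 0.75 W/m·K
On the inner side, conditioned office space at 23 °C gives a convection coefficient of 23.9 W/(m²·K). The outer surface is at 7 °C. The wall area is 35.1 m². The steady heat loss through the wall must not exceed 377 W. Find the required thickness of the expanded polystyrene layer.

L ≈ 37.5 mm

Series thermal resistances:
R_inner film = 1/(h_i·A) = 1/(23.9×35.1) = 0.001192 K/W
R_stainless steel = L/(kA) = 0.0022/(17×35.1) = 3.687×10^-6 K/W
R_common brick = L/(kA) = 0.185/(0.75×35.1) = 0.007028 K/W
Sum of the known resistances R_other = 0.008223 K/W
Required total resistance R_tot = ΔT/Q_allow = 16/377 = 0.04244 K/W
R_expanded polystyrene = R_tot − R_other = 0.03422 K/W
L = R·k·A = 0.03422×0.0312×35.1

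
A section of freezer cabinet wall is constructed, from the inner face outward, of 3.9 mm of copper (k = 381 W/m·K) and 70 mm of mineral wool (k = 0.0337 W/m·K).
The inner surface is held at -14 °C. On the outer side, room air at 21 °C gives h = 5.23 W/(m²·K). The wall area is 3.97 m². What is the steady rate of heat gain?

Q ≈ 61.3 W

Treating each layer as a thermal resistance in series:
R_copper = L/(kA) = 0.0039/(381×3.97) = 2.578×10^-6 K/W
R_mineral wool = L/(kA) = 0.07/(0.0337×3.97) = 0.5232 K/W
R_outer film = 1/(h_o·A) = 1/(5.23×3.97) = 0.04816 K/W
R_total = 0.5714 K/W
Q = ΔT / R_total = 35 / 0.5714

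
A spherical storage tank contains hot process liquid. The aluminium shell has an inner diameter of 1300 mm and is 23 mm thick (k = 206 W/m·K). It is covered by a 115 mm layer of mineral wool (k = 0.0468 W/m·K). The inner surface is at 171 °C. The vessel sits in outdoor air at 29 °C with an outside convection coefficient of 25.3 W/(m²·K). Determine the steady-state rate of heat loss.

Spherical conduction: R = (1/r_in − 1/r_out)/(4πk) per layer; series-sum.
R_aluminium shell = (1/0.65 − 1/0.673)/(4π×206) = 2.031×10^-5 K/W
R_mineral wool = (1/0.673 − 1/0.788)/(4π×0.0468) = 0.3687 K/W
R_outer film = 1/(h·4πr_o²) = 1/(25.3×4π×0.788²) = 0.005065 K/W
R_total = 0.3738 K/W
Q = ΔT/R_total = 142/0.3738

Q ≈ 380 W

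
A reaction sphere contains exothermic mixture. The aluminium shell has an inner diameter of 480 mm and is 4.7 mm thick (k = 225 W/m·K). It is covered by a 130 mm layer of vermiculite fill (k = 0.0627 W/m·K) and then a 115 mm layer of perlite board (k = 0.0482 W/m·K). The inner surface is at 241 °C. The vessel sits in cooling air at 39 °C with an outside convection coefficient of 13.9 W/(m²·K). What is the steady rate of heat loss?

For a spherical shell R = (1/r₁ − 1/r₂)/(4πk); film R = 1/(h·4πr²). In series:
R_aluminium shell = (1/0.24 − 1/0.2447)/(4π×225) = 2.83×10^-5 K/W
R_vermiculite fill = (1/0.2447 − 1/0.3747)/(4π×0.0627) = 1.799 K/W
R_perlite board = (1/0.3747 − 1/0.4897)/(4π×0.0482) = 1.035 K/W
R_outer film = 1/(h·4πr_o²) = 1/(13.9×4π×0.4897²) = 0.02387 K/W
R_total = 2.858 K/W
Q = ΔT/R_total = 202/2.858

Q ≈ 70.7 W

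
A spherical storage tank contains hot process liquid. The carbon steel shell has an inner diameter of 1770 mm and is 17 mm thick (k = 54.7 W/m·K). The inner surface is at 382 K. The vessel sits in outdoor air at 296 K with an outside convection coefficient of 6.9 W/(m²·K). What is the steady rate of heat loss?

Radial (spherical) resistances in series:
R_carbon steel shell = (1/0.885 − 1/0.902)/(4π×54.7) = 3.098×10^-5 K/W
R_outer film = 1/(h·4πr_o²) = 1/(6.9×4π×0.902²) = 0.01418 K/W
R_total = 0.01421 K/W
Q = ΔT/R_total = 86/0.01421

Q ≈ 6050 W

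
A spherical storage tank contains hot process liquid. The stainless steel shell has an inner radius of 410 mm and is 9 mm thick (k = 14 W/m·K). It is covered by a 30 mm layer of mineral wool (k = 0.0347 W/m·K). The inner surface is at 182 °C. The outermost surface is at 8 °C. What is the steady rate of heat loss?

Spherical conduction: R = (1/r_in − 1/r_out)/(4πk) per layer; series-sum.
R_stainless steel shell = (1/0.41 − 1/0.419)/(4π×14) = 2.978×10^-4 K/W
R_mineral wool = (1/0.419 − 1/0.449)/(4π×0.0347) = 0.3657 K/W
R_total = 0.366 K/W
Q = ΔT/R_total = 174/0.366

Q ≈ 475 W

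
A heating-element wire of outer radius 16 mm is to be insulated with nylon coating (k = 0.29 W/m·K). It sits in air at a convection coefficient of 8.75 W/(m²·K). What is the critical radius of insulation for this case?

For a cylinder r_cr = k/h = 0.29/8.75
r_cr = 33.1 mm; since the bare radius (16 mm) is below r_cr, adding a thin layer of insulation will *increase* heat loss.

r_cr ≈ 33.1 mm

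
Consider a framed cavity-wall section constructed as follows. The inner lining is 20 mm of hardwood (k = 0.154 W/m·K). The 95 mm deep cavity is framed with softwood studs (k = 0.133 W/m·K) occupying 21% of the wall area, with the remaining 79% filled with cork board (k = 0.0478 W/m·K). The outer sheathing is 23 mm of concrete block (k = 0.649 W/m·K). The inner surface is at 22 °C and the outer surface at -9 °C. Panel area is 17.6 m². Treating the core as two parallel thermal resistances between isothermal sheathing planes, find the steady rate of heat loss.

Sheathing layers in series; stud and cavity paths in parallel between them.
R_inner = 0.02/(0.154×17.6) = 0.007379 K/W
R_stud  = 0.095/(0.133×0.21×17.6) = 0.1933 K/W
R_cav   = 0.095/(0.0478×0.79×17.6) = 0.1429 K/W
1/R_core = 1/R_stud + 1/R_cav → R_core = 0.08217 K/W
R_outer = 0.023/(0.649×17.6) = 0.002014 K/W
R_total = 0.09156 K/W
Q = ΔT/R_total = 31/0.09156

Q ≈ 339 W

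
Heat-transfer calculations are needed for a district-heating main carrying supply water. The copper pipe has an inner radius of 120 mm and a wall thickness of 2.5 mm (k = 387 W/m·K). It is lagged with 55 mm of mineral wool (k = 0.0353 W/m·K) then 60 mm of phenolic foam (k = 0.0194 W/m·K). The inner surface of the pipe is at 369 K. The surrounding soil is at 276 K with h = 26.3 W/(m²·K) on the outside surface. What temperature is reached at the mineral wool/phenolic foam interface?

T ≈ 331 K

Treating each annulus and film as a series resistance:
R_copper pipe wall = ln(122.5/120)/(2π×387×1) = 8.48×10^-6 K/W
R_mineral wool = ln(177.5/122.5)/(2π×0.0353×1) = 1.672 K/W
R_phenolic foam = ln(237.5/177.5)/(2π×0.0194×1) = 2.389 K/W
R_outer film = 1/(h_o·2πr_oL) = 1/(26.3×2π×0.2375×1) = 0.02548 K/W
R_total = 4.087 K/W
Q = ΔT/R_total = 93/4.087
Q = 22.8 W/m
T_interface = T_inner − Q·ΣR(inner→interface) = 369 − 22.8×1.672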